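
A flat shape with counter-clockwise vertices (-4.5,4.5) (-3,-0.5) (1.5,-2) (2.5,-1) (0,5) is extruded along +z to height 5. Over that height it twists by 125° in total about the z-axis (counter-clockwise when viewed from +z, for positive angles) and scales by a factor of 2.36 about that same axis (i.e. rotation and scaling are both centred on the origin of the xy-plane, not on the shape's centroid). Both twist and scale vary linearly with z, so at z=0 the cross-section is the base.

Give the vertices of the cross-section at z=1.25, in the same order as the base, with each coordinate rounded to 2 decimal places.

Cross-section at z=1.25: (-8.28,2.03) (-3.09,-2.66) (3.11,-1.25) (3.56,0.59) (-3.48,5.73)

t = z/height = 1.25/5 = 0.25
s = 1 + (scale-1)·z/height = 1 + (2.36-1)·1.25/5 = 1.340000
θ = twist·z/height = 125°·1.25/5 = 31.2500° = 0.545415 rad
cos θ = 0.854912, sin θ = 0.518773 (intermediates below are computed at full precision and shown rounded to 5 d.p.)
v1: (-4.5,4.5) → rotate → (-6.18158,1.51262) → ×s → (-8.28332,2.02692) → (-8.28,2.03)
v2: (-3,-0.5) → rotate → (-2.30535,-1.98378) → ×s → (-3.08917,-2.65826) → (-3.09,-2.66)
v3: (1.5,-2) → rotate → (2.31991,-0.93166) → ×s → (3.10869,-1.24843) → (3.11,-1.25)
v4: (2.5,-1) → rotate → (2.65605,0.44202) → ×s → (3.55911,0.59231) → (3.56,0.59)
v5: (0,5) → rotate → (-2.59387,4.27456) → ×s → (-3.47578,5.72791) → (-3.48,5.73)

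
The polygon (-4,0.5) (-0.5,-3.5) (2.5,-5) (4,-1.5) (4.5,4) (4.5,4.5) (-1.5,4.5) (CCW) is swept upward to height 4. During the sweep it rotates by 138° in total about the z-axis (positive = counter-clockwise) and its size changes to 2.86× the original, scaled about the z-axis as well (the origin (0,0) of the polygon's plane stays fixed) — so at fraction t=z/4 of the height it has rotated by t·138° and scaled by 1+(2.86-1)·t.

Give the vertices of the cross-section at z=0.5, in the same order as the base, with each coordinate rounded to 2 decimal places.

t = z/height = 0.5/4 = 0.125
s = 1 + (scale-1)·z/height = 1 + (2.86-1)·0.5/4 = 1.232500
θ = twist·z/height = 138°·0.5/4 = 17.2500° = 0.301069 rad
cos θ = 0.955020, sin θ = 0.296542 (intermediates below are computed at full precision and shown rounded to 5 d.p.)
v1: (-4,0.5) → rotate → (-3.96835,-0.70866) → ×s → (-4.89099,-0.87342) → (-4.89,-0.87)
v2: (-0.5,-3.5) → rotate → (0.56039,-3.49084) → ×s → (0.69068,-4.30246) → (0.69,-4.30)
v3: (2.5,-5) → rotate → (3.87026,-4.03375) → ×s → (4.77009,-4.97159) → (4.77,-4.97)
v4: (4,-1.5) → rotate → (4.26489,-0.24636) → ×s → (5.25648,-0.30364) → (5.26,-0.30)
v5: (4.5,4) → rotate → (3.11142,5.15452) → ×s → (3.83483,6.35294) → (3.83,6.35)
v6: (4.5,4.5) → rotate → (2.96315,5.63203) → ×s → (3.65209,6.94147) → (3.65,6.94)
v7: (-1.5,4.5) → rotate → (-2.76697,3.85278) → ×s → (-3.41029,4.74855) → (-3.41,4.75)

Cross-section at z=0.5: (-4.89,-0.87) (0.69,-4.30) (4.77,-4.97) (5.26,-0.30) (3.83,6.35) (3.65,6.94) (-3.41,4.75)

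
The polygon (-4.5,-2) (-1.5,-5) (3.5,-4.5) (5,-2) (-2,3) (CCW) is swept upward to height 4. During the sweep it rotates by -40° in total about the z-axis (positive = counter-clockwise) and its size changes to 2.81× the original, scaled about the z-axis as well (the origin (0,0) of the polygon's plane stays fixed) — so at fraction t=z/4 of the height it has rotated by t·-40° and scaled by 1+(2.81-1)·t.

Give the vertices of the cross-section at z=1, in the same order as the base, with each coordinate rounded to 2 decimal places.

Cross-section at z=1: (-6.94,-1.73) (-3.41,-6.77) (3.87,-7.32) (6.65,-4.12) (-2.10,4.80)

t = z/height = 1/4 = 0.25
s = 1 + (scale-1)·z/height = 1 + (2.81-1)·1/4 = 1.452500
θ = twist·z/height = -40°·1/4 = -10.0000° = -0.174533 rad
cos θ = 0.984808, sin θ = -0.173648 (intermediates below are computed at full precision and shown rounded to 5 d.p.)
v1: (-4.5,-2) → rotate → (-4.77893,-1.18820) → ×s → (-6.94140,-1.72586) → (-6.94,-1.73)
v2: (-1.5,-5) → rotate → (-2.34545,-4.66357) → ×s → (-3.40677,-6.77383) → (-3.41,-6.77)
v3: (3.5,-4.5) → rotate → (2.66541,-5.03940) → ×s → (3.87151,-7.31973) → (3.87,-7.32)
v4: (5,-2) → rotate → (4.57674,-2.83786) → ×s → (6.64772,-4.12199) → (6.65,-4.12)
v5: (-2,3) → rotate → (-1.44867,3.30172) → ×s → (-2.10419,4.79575) → (-2.10,4.80)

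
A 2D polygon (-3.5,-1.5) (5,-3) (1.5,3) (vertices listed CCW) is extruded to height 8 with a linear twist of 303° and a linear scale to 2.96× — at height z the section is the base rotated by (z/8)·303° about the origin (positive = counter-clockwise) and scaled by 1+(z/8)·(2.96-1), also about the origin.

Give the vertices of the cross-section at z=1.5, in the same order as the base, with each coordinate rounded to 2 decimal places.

t = z/height = 1.5/8 = 0.1875
s = 1 + (scale-1)·z/height = 1 + (2.96-1)·1.5/8 = 1.367500
θ = twist·z/height = 303°·1.5/8 = 56.8125° = 0.991565 rad
cos θ = 0.547381, sin θ = 0.836884 (intermediates below are computed at full precision and shown rounded to 5 d.p.)
v1: (-3.5,-1.5) → rotate → (-0.66051,-3.75016) → ×s → (-0.90324,-5.12835) → (-0.90,-5.13)
v2: (5,-3) → rotate → (5.24755,2.54228) → ×s → (7.17603,3.47656) → (7.18,3.48)
v3: (1.5,3) → rotate → (-1.68958,2.89747) → ×s → (-2.31050,3.96229) → (-2.31,3.96)

Cross-section at z=1.5: (-0.90,-5.13) (7.18,3.48) (-2.31,3.96)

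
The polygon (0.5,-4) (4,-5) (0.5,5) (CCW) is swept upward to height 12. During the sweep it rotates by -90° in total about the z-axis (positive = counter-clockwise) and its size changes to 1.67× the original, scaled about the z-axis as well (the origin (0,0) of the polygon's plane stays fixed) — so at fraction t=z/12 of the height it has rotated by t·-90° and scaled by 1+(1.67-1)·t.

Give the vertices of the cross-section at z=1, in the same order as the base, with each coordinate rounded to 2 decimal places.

Cross-section at z=1: (-0.03,-4.26) (3.50,-5.79) (1.21,5.17)

t = z/height = 1/12 = 0.0833333
s = 1 + (scale-1)·z/height = 1 + (1.67-1)·1/12 = 1.055833
θ = twist·z/height = -90°·1/12 = -7.5000° = -0.130900 rad
cos θ = 0.991445, sin θ = -0.130526 (intermediates below are computed at full precision and shown rounded to 5 d.p.)
v1: (0.5,-4) → rotate → (-0.02638,-4.03104) → ×s → (-0.02786,-4.25611) → (-0.03,-4.26)
v2: (4,-5) → rotate → (3.31315,-5.47933) → ×s → (3.49813,-5.78526) → (3.50,-5.79)
v3: (0.5,5) → rotate → (1.14835,4.89196) → ×s → (1.21247,5.16510) → (1.21,5.17)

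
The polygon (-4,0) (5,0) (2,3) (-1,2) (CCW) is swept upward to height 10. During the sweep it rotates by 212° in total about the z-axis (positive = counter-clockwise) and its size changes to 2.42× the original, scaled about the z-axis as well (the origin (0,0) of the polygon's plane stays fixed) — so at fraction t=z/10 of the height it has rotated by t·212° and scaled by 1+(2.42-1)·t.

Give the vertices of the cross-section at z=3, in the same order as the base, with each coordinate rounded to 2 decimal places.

t = z/height = 3/10 = 0.3
s = 1 + (scale-1)·z/height = 1 + (2.42-1)·3/10 = 1.426000
θ = twist·z/height = 212°·3/10 = 63.6000° = 1.110029 rad
cos θ = 0.444635, sin θ = 0.895712 (intermediates below are computed at full precision and shown rounded to 5 d.p.)
v1: (-4,0) → rotate → (-1.77854,-3.58285) → ×s → (-2.53620,-5.10914) → (-2.54,-5.11)
v2: (5,0) → rotate → (2.22318,4.47856) → ×s → (3.17025,6.38642) → (3.17,6.39)
v3: (2,3) → rotate → (-1.79786,3.12533) → ×s → (-2.56376,4.45672) → (-2.56,4.46)
v4: (-1,2) → rotate → (-2.23606,-0.00644) → ×s → (-3.18862,-0.00919) → (-3.19,-0.01)

Cross-section at z=3: (-2.54,-5.11) (3.17,6.39) (-2.56,4.46) (-3.19,-0.01)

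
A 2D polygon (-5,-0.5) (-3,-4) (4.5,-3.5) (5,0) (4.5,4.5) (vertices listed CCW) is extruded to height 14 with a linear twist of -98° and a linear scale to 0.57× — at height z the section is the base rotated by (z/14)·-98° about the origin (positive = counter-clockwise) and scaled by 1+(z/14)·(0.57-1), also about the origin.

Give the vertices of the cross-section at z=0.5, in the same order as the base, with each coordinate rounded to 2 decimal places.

Cross-section at z=0.5: (-4.94,-0.19) (-3.19,-3.75) (4.21,-3.71) (4.91,-0.30) (4.69,4.15)

t = z/height = 0.5/14 = 0.0357143
s = 1 + (scale-1)·z/height = 1 + (0.57-1)·0.5/14 = 0.984643
θ = twist·z/height = -98°·0.5/14 = -3.5000° = -0.061087 rad
cos θ = 0.998135, sin θ = -0.061049 (intermediates below are computed at full precision and shown rounded to 5 d.p.)
v1: (-5,-0.5) → rotate → (-5.02120,-0.19382) → ×s → (-4.94409,-0.19085) → (-4.94,-0.19)
v2: (-3,-4) → rotate → (-3.23860,-3.80939) → ×s → (-3.18886,-3.75089) → (-3.19,-3.75)
v3: (4.5,-3.5) → rotate → (4.27794,-3.76819) → ×s → (4.21224,-3.71032) → (4.21,-3.71)
v4: (5,0) → rotate → (4.99067,-0.30524) → ×s → (4.91403,-0.30056) → (4.91,-0.30)
v5: (4.5,4.5) → rotate → (4.76633,4.21689) → ×s → (4.69313,4.15213) → (4.69,4.15)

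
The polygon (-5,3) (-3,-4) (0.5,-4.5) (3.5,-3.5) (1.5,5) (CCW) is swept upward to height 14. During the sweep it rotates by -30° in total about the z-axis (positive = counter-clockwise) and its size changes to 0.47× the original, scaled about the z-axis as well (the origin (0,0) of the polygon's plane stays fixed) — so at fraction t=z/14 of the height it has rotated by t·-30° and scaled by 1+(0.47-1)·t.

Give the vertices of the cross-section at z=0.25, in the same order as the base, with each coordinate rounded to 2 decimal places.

t = z/height = 0.25/14 = 0.0178571
s = 1 + (scale-1)·z/height = 1 + (0.47-1)·0.25/14 = 0.990536
θ = twist·z/height = -30°·0.25/14 = -0.5357° = -0.009350 rad
cos θ = 0.999956, sin θ = -0.009350 (intermediates below are computed at full precision and shown rounded to 5 d.p.)
v1: (-5,3) → rotate → (-4.97173,3.04662) → ×s → (-4.92468,3.01778) → (-4.92,3.02)
v2: (-3,-4) → rotate → (-3.03727,-3.97178) → ×s → (-3.00852,-3.93419) → (-3.01,-3.93)
v3: (0.5,-4.5) → rotate → (0.45790,-4.50448) → ×s → (0.45357,-4.46185) → (0.45,-4.46)
v4: (3.5,-3.5) → rotate → (3.46712,-3.53257) → ×s → (3.43431,-3.49914) → (3.43,-3.50)
v5: (1.5,5) → rotate → (1.54668,4.98576) → ×s → (1.53205,4.93857) → (1.53,4.94)

Cross-section at z=0.25: (-4.92,3.02) (-3.01,-3.93) (0.45,-4.46) (3.43,-3.50) (1.53,4.94)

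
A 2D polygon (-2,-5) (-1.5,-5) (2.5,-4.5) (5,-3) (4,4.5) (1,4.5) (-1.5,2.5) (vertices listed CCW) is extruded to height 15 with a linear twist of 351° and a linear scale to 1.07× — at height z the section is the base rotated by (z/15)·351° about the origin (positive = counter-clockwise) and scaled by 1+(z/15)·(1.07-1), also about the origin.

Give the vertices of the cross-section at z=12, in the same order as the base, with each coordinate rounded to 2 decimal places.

t = z/height = 12/15 = 0.8
s = 1 + (scale-1)·z/height = 1 + (1.07-1)·12/15 = 1.056000
θ = twist·z/height = 351°·12/15 = 280.8000° = 4.900885 rad
cos θ = 0.187381, sin θ = -0.982287 (intermediates below are computed at full precision and shown rounded to 5 d.p.)
v1: (-2,-5) → rotate → (-5.28620,1.02767) → ×s → (-5.58223,1.08522) → (-5.58,1.09)
v2: (-1.5,-5) → rotate → (-5.19251,0.53652) → ×s → (-5.48329,0.56657) → (-5.48,0.57)
v3: (2.5,-4.5) → rotate → (-3.95184,-3.29893) → ×s → (-4.17314,-3.48367) → (-4.17,-3.48)
v4: (5,-3) → rotate → (-2.00996,-5.47358) → ×s → (-2.12251,-5.78010) → (-2.12,-5.78)
v5: (4,4.5) → rotate → (5.16982,-3.08593) → ×s → (5.45933,-3.25875) → (5.46,-3.26)
v6: (1,4.5) → rotate → (4.60767,-0.13907) → ×s → (4.86570,-0.14686) → (4.87,-0.15)
v7: (-1.5,2.5) → rotate → (2.17465,1.94188) → ×s → (2.29643,2.05063) → (2.30,2.05)

Cross-section at z=12: (-5.58,1.09) (-5.48,0.57) (-4.17,-3.48) (-2.12,-5.78) (5.46,-3.26) (4.87,-0.15) (2.30,2.05)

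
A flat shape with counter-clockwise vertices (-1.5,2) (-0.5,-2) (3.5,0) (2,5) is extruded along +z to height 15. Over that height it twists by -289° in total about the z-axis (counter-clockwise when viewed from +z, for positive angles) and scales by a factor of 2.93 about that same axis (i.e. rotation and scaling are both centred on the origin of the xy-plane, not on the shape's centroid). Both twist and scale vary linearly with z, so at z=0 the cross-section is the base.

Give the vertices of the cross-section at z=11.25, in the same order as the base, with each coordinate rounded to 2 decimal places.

Cross-section at z=11.25: (0.01,-6.12) (3.91,3.19) (-6.86,5.13) (-11.24,-6.88)

t = z/height = 11.25/15 = 0.75
s = 1 + (scale-1)·z/height = 1 + (2.93-1)·11.25/15 = 2.447500
θ = twist·z/height = -289°·11.25/15 = -216.7500° = -3.783001 rad
cos θ = -0.801254, sin θ = 0.598325 (intermediates below are computed at full precision and shown rounded to 5 d.p.)
v1: (-1.5,2) → rotate → (0.00523,-2.49999) → ×s → (0.01280,-6.11874) → (0.01,-6.12)
v2: (-0.5,-2) → rotate → (1.59728,1.30335) → ×s → (3.90933,3.18994) → (3.91,3.19)
v3: (3.5,0) → rotate → (-2.80439,2.09414) → ×s → (-6.86374,5.12540) → (-6.86,5.13)
v4: (2,5) → rotate → (-4.59413,-2.80962) → ×s → (-11.24413,-6.87654) → (-11.24,-6.88)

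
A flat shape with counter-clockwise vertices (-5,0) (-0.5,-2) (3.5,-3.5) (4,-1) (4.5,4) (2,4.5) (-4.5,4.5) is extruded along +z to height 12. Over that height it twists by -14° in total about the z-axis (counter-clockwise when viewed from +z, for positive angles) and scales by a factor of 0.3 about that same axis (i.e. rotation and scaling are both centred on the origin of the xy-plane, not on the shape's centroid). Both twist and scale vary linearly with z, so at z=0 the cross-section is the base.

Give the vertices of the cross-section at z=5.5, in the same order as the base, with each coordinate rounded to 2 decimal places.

t = z/height = 5.5/12 = 0.458333
s = 1 + (scale-1)·z/height = 1 + (0.3-1)·5.5/12 = 0.679167
θ = twist·z/height = -14°·5.5/12 = -6.4167° = -0.111992 rad
cos θ = 0.993735, sin θ = -0.111758 (intermediates below are computed at full precision and shown rounded to 5 d.p.)
v1: (-5,0) → rotate → (-4.96868,0.55879) → ×s → (-3.37456,0.37951) → (-3.37,0.38)
v2: (-0.5,-2) → rotate → (-0.72038,-1.93159) → ×s → (-0.48926,-1.31187) → (-0.49,-1.31)
v3: (3.5,-3.5) → rotate → (3.08692,-3.86923) → ×s → (2.09653,-2.62785) → (2.10,-2.63)
v4: (4,-1) → rotate → (3.86318,-1.44077) → ×s → (2.62375,-0.97852) → (2.62,-0.98)
v5: (4.5,4) → rotate → (4.91884,3.47203) → ×s → (3.34071,2.35809) → (3.34,2.36)
v6: (2,4.5) → rotate → (2.49038,4.24829) → ×s → (1.69138,2.88530) → (1.69,2.89)
v7: (-4.5,4.5) → rotate → (-3.96890,4.97472) → ×s → (-2.69554,3.37866) → (-2.70,3.38)

Cross-section at z=5.5: (-3.37,0.38) (-0.49,-1.31) (2.10,-2.63) (2.62,-0.98) (3.34,2.36) (1.69,2.89) (-2.70,3.38)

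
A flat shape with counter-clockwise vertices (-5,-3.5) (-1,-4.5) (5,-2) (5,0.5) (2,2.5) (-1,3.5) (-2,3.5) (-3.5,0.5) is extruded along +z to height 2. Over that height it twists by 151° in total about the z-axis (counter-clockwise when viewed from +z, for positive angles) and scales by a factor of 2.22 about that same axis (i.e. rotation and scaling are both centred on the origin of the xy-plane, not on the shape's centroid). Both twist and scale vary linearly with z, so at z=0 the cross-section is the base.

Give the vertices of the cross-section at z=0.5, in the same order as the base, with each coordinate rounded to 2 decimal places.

t = z/height = 0.5/2 = 0.25
s = 1 + (scale-1)·z/height = 1 + (2.22-1)·0.5/2 = 1.305000
θ = twist·z/height = 151°·0.5/2 = 37.7500° = 0.658862 rad
cos θ = 0.790690, sin θ = 0.612217 (intermediates below are computed at full precision and shown rounded to 5 d.p.)
v1: (-5,-3.5) → rotate → (-1.81069,-5.82850) → ×s → (-2.36295,-7.60619) → (-2.36,-7.61)
v2: (-1,-4.5) → rotate → (1.96429,-4.17032) → ×s → (2.56340,-5.44227) → (2.56,-5.44)
v3: (5,-2) → rotate → (5.17788,1.47971) → ×s → (6.75714,1.93102) → (6.76,1.93)
v4: (5,0.5) → rotate → (3.64734,3.45643) → ×s → (4.75978,4.51064) → (4.76,4.51)
v5: (2,2.5) → rotate → (0.05084,3.20116) → ×s → (0.06634,4.17751) → (0.07,4.18)
v6: (-1,3.5) → rotate → (-2.93345,2.15520) → ×s → (-3.82815,2.81253) → (-3.83,2.81)
v7: (-2,3.5) → rotate → (-3.72414,1.54298) → ×s → (-4.86000,2.01359) → (-4.86,2.01)
v8: (-3.5,0.5) → rotate → (-3.07352,-1.74742) → ×s → (-4.01095,-2.28038) → (-4.01,-2.28)

Cross-section at z=0.5: (-2.36,-7.61) (2.56,-5.44) (6.76,1.93) (4.76,4.51) (0.07,4.18) (-3.83,2.81) (-4.86,2.01) (-4.01,-2.28)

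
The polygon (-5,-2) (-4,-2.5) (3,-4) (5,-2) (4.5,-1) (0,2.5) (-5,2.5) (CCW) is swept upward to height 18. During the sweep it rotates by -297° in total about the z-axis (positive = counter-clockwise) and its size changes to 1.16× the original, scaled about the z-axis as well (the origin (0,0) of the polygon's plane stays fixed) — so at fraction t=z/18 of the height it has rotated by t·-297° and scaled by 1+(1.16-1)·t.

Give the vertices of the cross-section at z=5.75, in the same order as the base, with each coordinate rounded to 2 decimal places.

Cross-section at z=5.75: (-1.65,5.42) (-2.26,4.41) (-4.46,-2.78) (-2.54,-5.06) (-1.45,-4.62) (2.62,-0.22) (3.06,5.01)

t = z/height = 5.75/18 = 0.319444
s = 1 + (scale-1)·z/height = 1 + (1.16-1)·5.75/18 = 1.051111
θ = twist·z/height = -297°·5.75/18 = -94.8750° = -1.655881 rad
cos θ = -0.084982, sin θ = -0.996382 (intermediates below are computed at full precision and shown rounded to 5 d.p.)
v1: (-5,-2) → rotate → (-1.56785,5.15188) → ×s → (-1.64799,5.41519) → (-1.65,5.42)
v2: (-4,-2.5) → rotate → (-2.15103,4.19799) → ×s → (-2.26097,4.41255) → (-2.26,4.41)
v3: (3,-4) → rotate → (-4.24048,-2.64922) → ×s → (-4.45721,-2.78462) → (-4.46,-2.78)
v4: (5,-2) → rotate → (-2.41768,-4.81195) → ×s → (-2.54125,-5.05789) → (-2.54,-5.06)
v5: (4.5,-1) → rotate → (-1.37880,-4.39874) → ×s → (-1.44927,-4.62356) → (-1.45,-4.62)
v6: (0,2.5) → rotate → (2.49096,-0.21246) → ×s → (2.61827,-0.22331) → (2.62,-0.22)
v7: (-5,2.5) → rotate → (2.91587,4.76946) → ×s → (3.06490,5.01323) → (3.06,5.01)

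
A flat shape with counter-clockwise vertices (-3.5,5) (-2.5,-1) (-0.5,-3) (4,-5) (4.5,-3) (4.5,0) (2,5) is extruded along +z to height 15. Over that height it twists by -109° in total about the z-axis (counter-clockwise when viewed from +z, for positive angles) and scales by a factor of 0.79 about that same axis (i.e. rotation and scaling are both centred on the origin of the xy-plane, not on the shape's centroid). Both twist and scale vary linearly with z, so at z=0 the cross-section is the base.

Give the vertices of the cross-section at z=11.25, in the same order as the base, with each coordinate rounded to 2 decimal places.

Cross-section at z=11.25: (3.75,3.52) (-1.14,1.96) (-2.56,0.05) (-3.69,-3.94) (-1.96,-4.11) (0.54,-3.75) (4.41,-1.06)

t = z/height = 11.25/15 = 0.75
s = 1 + (scale-1)·z/height = 1 + (0.79-1)·11.25/15 = 0.842500
θ = twist·z/height = -109°·11.25/15 = -81.7500° = -1.426807 rad
cos θ = 0.143493, sin θ = -0.989651 (intermediates below are computed at full precision and shown rounded to 5 d.p.)
v1: (-3.5,5) → rotate → (4.44603,4.18124) → ×s → (3.74578,3.52270) → (3.75,3.52)
v2: (-2.5,-1) → rotate → (-1.34838,2.33064) → ×s → (-1.13601,1.96356) → (-1.14,1.96)
v3: (-0.5,-3) → rotate → (-3.04070,0.06435) → ×s → (-2.56179,0.05421) → (-2.56,0.05)
v4: (4,-5) → rotate → (-4.37429,-4.67607) → ×s → (-3.68534,-3.93959) → (-3.69,-3.94)
v5: (4.5,-3) → rotate → (-2.32324,-4.88391) → ×s → (-1.95733,-4.11469) → (-1.96,-4.11)
v6: (4.5,0) → rotate → (0.64572,-4.45343) → ×s → (0.54402,-3.75202) → (0.54,-3.75)
v7: (2,5) → rotate → (5.23524,-1.26184) → ×s → (4.41069,-1.06310) → (4.41,-1.06)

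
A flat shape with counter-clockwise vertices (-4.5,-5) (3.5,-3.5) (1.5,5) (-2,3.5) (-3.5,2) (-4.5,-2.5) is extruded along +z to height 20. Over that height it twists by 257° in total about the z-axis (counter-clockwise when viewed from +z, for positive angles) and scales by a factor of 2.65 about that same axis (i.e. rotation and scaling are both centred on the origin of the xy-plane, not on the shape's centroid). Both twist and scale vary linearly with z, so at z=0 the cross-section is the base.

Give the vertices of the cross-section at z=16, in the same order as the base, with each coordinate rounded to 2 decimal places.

Cross-section at z=16: (4.40,14.97) (-10.83,3.81) (1.87,-11.96) (7.69,-5.32) (9.33,-0.68) (6.91,9.74)

t = z/height = 16/20 = 0.8
s = 1 + (scale-1)·z/height = 1 + (2.65-1)·16/20 = 2.320000
θ = twist·z/height = 257°·16/20 = 205.6000° = 3.588397 rad
cos θ = -0.901833, sin θ = -0.432086 (intermediates below are computed at full precision and shown rounded to 5 d.p.)
v1: (-4.5,-5) → rotate → (1.89782,6.45355) → ×s → (4.40294,14.97223) → (4.40,14.97)
v2: (3.5,-3.5) → rotate → (-4.66871,1.64411) → ×s → (-10.83142,3.81434) → (-10.83,3.81)
v3: (1.5,5) → rotate → (0.80768,-5.15729) → ×s → (1.87382,-11.96492) → (1.87,-11.96)
v4: (-2,3.5) → rotate → (3.31597,-2.29224) → ×s → (7.69304,-5.31800) → (7.69,-5.32)
v5: (-3.5,2) → rotate → (4.02059,-0.29136) → ×s → (9.32776,-0.67597) → (9.33,-0.68)
v6: (-4.5,-2.5) → rotate → (2.97803,4.19897) → ×s → (6.90903,9.74160) → (6.91,9.74)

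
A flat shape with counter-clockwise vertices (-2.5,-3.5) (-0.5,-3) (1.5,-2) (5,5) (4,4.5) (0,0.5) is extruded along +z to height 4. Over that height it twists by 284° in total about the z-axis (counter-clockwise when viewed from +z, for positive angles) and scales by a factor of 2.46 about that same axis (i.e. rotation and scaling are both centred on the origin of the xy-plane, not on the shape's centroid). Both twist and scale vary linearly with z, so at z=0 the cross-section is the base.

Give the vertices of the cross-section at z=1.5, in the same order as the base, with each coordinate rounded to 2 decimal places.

t = z/height = 1.5/4 = 0.375
s = 1 + (scale-1)·z/height = 1 + (2.46-1)·1.5/4 = 1.547500
θ = twist·z/height = 284°·1.5/4 = 106.5000° = 1.858776 rad
cos θ = -0.284015, sin θ = 0.958820 (intermediates below are computed at full precision and shown rounded to 5 d.p.)
v1: (-2.5,-3.5) → rotate → (4.06591,-1.40300) → ×s → (6.29199,-2.17114) → (6.29,-2.17)
v2: (-0.5,-3) → rotate → (3.01847,0.37264) → ×s → (4.67108,0.57665) → (4.67,0.58)
v3: (1.5,-2) → rotate → (1.49162,2.00626) → ×s → (2.30828,3.10469) → (2.31,3.10)
v4: (5,5) → rotate → (-6.21418,3.37402) → ×s → (-9.61644,5.22130) → (-9.62,5.22)
v5: (4,4.5) → rotate → (-5.45075,2.55721) → ×s → (-8.43504,3.95728) → (-8.44,3.96)
v6: (0,0.5) → rotate → (-0.47941,-0.14201) → ×s → (-0.74189,-0.21976) → (-0.74,-0.22)

Cross-section at z=1.5: (6.29,-2.17) (4.67,0.58) (2.31,3.10) (-9.62,5.22) (-8.44,3.96) (-0.74,-0.22)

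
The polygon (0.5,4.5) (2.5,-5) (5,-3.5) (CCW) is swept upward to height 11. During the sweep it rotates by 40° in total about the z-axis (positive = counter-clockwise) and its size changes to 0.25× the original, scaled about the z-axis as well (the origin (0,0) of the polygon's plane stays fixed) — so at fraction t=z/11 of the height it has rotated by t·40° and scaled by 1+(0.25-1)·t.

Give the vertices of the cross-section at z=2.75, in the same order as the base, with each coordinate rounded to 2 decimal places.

Cross-section at z=2.75: (-0.23,3.67) (2.71,-3.65) (4.49,-2.10)

t = z/height = 2.75/11 = 0.25
s = 1 + (scale-1)·z/height = 1 + (0.25-1)·2.75/11 = 0.812500
θ = twist·z/height = 40°·2.75/11 = 10.0000° = 0.174533 rad
cos θ = 0.984808, sin θ = 0.173648 (intermediates below are computed at full precision and shown rounded to 5 d.p.)
v1: (0.5,4.5) → rotate → (-0.28901,4.51846) → ×s → (-0.23482,3.67125) → (-0.23,3.67)
v2: (2.5,-5) → rotate → (3.33026,-4.48992) → ×s → (2.70584,-3.64806) → (2.71,-3.65)
v3: (5,-3.5) → rotate → (5.53181,-2.57859) → ×s → (4.49459,-2.09510) → (4.49,-2.10)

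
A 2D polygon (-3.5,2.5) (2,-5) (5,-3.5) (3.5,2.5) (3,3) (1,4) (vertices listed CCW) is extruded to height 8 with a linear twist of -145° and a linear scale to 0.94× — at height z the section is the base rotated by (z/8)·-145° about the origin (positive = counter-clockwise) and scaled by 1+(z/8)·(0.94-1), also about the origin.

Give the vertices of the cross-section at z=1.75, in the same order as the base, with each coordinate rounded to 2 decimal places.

Cross-section at z=1.75: (-1.64,3.91) (-0.92,-5.24) (2.38,-5.53) (4.24,0.28) (4.07,0.96) (2.91,2.84)

t = z/height = 1.75/8 = 0.21875
s = 1 + (scale-1)·z/height = 1 + (0.94-1)·1.75/8 = 0.986875
θ = twist·z/height = -145°·1.75/8 = -31.7188° = -0.553597 rad
cos θ = 0.850639, sin θ = -0.525750 (intermediates below are computed at full precision and shown rounded to 5 d.p.)
v1: (-3.5,2.5) → rotate → (-1.66286,3.96672) → ×s → (-1.64104,3.91466) → (-1.64,3.91)
v2: (2,-5) → rotate → (-0.92747,-5.30470) → ×s → (-0.91530,-5.23507) → (-0.92,-5.24)
v3: (5,-3.5) → rotate → (2.41307,-5.60599) → ×s → (2.38140,-5.53241) → (2.38,-5.53)
v4: (3.5,2.5) → rotate → (4.29161,0.28647) → ×s → (4.23528,0.28271) → (4.24,0.28)
v5: (3,3) → rotate → (4.12917,0.97467) → ×s → (4.07497,0.96187) → (4.07,0.96)
v6: (1,4) → rotate → (2.95364,2.87681) → ×s → (2.91487,2.83905) → (2.91,2.84)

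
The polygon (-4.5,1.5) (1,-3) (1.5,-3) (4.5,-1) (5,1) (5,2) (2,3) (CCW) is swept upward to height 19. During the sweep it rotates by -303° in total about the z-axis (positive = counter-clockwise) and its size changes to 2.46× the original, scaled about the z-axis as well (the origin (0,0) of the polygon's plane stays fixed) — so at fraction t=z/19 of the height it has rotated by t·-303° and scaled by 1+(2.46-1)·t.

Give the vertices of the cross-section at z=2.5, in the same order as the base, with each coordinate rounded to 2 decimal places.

t = z/height = 2.5/19 = 0.131579
s = 1 + (scale-1)·z/height = 1 + (2.46-1)·2.5/19 = 1.192105
θ = twist·z/height = -303°·2.5/19 = -39.8684° = -0.695835 rad
cos θ = 0.767519, sin θ = -0.641027 (intermediates below are computed at full precision and shown rounded to 5 d.p.)
v1: (-4.5,1.5) → rotate → (-2.49229,4.03590) → ×s → (-2.97108,4.81122) → (-2.97,4.81)
v2: (1,-3) → rotate → (-1.15556,-2.94358) → ×s → (-1.37755,-3.50906) → (-1.38,-3.51)
v3: (1.5,-3) → rotate → (-0.77180,-3.26410) → ×s → (-0.92007,-3.89115) → (-0.92,-3.89)
v4: (4.5,-1) → rotate → (2.81281,-3.65214) → ×s → (3.35316,-4.35373) → (3.35,-4.35)
v5: (5,1) → rotate → (4.47862,-2.43761) → ×s → (5.33899,-2.90589) → (5.34,-2.91)
v6: (5,2) → rotate → (5.11965,-1.67010) → ×s → (6.10316,-1.99093) → (6.10,-1.99)
v7: (2,3) → rotate → (3.45812,1.02050) → ×s → (4.12244,1.21655) → (4.12,1.22)

Cross-section at z=2.5: (-2.97,4.81) (-1.38,-3.51) (-0.92,-3.89) (3.35,-4.35) (5.34,-2.91) (6.10,-1.99) (4.12,1.22)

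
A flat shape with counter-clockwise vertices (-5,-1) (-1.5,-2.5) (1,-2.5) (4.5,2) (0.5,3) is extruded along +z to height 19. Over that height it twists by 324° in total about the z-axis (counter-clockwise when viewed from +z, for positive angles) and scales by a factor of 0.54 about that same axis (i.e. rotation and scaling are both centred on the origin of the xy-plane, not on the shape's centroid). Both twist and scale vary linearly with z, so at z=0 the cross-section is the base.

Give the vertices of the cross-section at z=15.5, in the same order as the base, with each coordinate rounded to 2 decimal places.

t = z/height = 15.5/19 = 0.815789
s = 1 + (scale-1)·z/height = 1 + (0.54-1)·15.5/19 = 0.624737
θ = twist·z/height = 324°·15.5/19 = 264.3158° = 4.613181 rad
cos θ = -0.099046, sin θ = -0.995083 (intermediates below are computed at full precision and shown rounded to 5 d.p.)
v1: (-5,-1) → rotate → (-0.49986,5.07446) → ×s → (-0.31228,3.17020) → (-0.31,3.17)
v2: (-1.5,-2.5) → rotate → (-2.33914,1.74024) → ×s → (-1.46135,1.08719) → (-1.46,1.09)
v3: (1,-2.5) → rotate → (-2.58675,-0.74747) → ×s → (-1.61604,-0.46697) → (-1.62,-0.47)
v4: (4.5,2) → rotate → (1.54446,-4.67596) → ×s → (0.96488,-2.92125) → (0.96,-2.92)
v5: (0.5,3) → rotate → (2.93573,-0.79468) → ×s → (1.83406,-0.49646) → (1.83,-0.50)

Cross-section at z=15.5: (-0.31,3.17) (-1.46,1.09) (-1.62,-0.47) (0.96,-2.92) (1.83,-0.50)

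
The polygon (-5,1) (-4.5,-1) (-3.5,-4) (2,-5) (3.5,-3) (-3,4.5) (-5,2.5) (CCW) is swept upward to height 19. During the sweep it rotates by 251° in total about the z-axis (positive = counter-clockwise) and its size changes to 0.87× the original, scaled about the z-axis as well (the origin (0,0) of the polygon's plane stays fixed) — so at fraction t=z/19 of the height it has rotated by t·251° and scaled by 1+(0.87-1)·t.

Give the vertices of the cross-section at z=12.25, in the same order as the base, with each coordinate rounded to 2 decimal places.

t = z/height = 12.25/19 = 0.644737
s = 1 + (scale-1)·z/height = 1 + (0.87-1)·12.25/19 = 0.916184
θ = twist·z/height = 251°·12.25/19 = 161.8289° = 2.824448 rad
cos θ = -0.950130, sin θ = 0.311855 (intermediates below are computed at full precision and shown rounded to 5 d.p.)
v1: (-5,1) → rotate → (4.43879,-2.50940) → ×s → (4.06675,-2.29908) → (4.07,-2.30)
v2: (-4.5,-1) → rotate → (4.58744,-0.45322) → ×s → (4.20294,-0.41523) → (4.20,-0.42)
v3: (-3.5,-4) → rotate → (4.57287,2.70903) → ×s → (4.18959,2.48197) → (4.19,2.48)
v4: (2,-5) → rotate → (-0.34098,5.37436) → ×s → (-0.31240,4.92390) → (-0.31,4.92)
v5: (3.5,-3) → rotate → (-2.38989,3.94188) → ×s → (-2.18958,3.61149) → (-2.19,3.61)
v6: (-3,4.5) → rotate → (1.44704,-5.21115) → ×s → (1.32576,-4.77437) → (1.33,-4.77)
v7: (-5,2.5) → rotate → (3.97101,-3.93460) → ×s → (3.63818,-3.60482) → (3.64,-3.60)

Cross-section at z=12.25: (4.07,-2.30) (4.20,-0.42) (4.19,2.48) (-0.31,4.92) (-2.19,3.61) (1.33,-4.77) (3.64,-3.60)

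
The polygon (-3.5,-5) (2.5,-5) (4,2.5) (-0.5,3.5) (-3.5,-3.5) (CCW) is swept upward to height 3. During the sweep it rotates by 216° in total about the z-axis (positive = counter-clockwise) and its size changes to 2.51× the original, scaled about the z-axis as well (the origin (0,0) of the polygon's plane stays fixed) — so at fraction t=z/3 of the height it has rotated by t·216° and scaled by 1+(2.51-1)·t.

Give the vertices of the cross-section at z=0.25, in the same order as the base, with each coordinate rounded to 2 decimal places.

t = z/height = 0.25/3 = 0.0833333
s = 1 + (scale-1)·z/height = 1 + (2.51-1)·0.25/3 = 1.125833
θ = twist·z/height = 216°·0.25/3 = 18.0000° = 0.314159 rad
cos θ = 0.951057, sin θ = 0.309017 (intermediates below are computed at full precision and shown rounded to 5 d.p.)
v1: (-3.5,-5) → rotate → (-1.78361,-5.83684) → ×s → (-2.00805,-6.57131) → (-2.01,-6.57)
v2: (2.5,-5) → rotate → (3.92273,-3.98274) → ×s → (4.41634,-4.48390) → (4.42,-4.48)
v3: (4,2.5) → rotate → (3.03168,3.61371) → ×s → (3.41317,4.06843) → (3.41,4.07)
v4: (-0.5,3.5) → rotate → (-1.55709,3.17419) → ×s → (-1.75302,3.57361) → (-1.75,3.57)
v5: (-3.5,-3.5) → rotate → (-2.24714,-4.41026) → ×s → (-2.52990,-4.96521) → (-2.53,-4.97)

Cross-section at z=0.25: (-2.01,-6.57) (4.42,-4.48) (3.41,4.07) (-1.75,3.57) (-2.53,-4.97)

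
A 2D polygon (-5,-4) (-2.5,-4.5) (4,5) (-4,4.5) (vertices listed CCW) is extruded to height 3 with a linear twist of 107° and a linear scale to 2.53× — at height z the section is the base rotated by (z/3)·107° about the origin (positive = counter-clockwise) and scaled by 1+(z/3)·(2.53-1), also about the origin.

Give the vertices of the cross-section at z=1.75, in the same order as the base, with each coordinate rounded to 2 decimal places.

t = z/height = 1.75/3 = 0.583333
s = 1 + (scale-1)·z/height = 1 + (2.53-1)·1.75/3 = 1.892500
θ = twist·z/height = 107°·1.75/3 = 62.4167° = 1.089376 rad
cos θ = 0.463038, sin θ = 0.886338 (intermediates below are computed at full precision and shown rounded to 5 d.p.)
v1: (-5,-4) → rotate → (1.23016,-6.28384) → ×s → (2.32808,-11.89218) → (2.33,-11.89)
v2: (-2.5,-4.5) → rotate → (2.83093,-4.29952) → ×s → (5.35753,-8.13684) → (5.36,-8.14)
v3: (4,5) → rotate → (-2.57954,5.86054) → ×s → (-4.88178,11.09108) → (-4.88,11.09)
v4: (-4,4.5) → rotate → (-5.84068,-1.46168) → ×s → (-11.05348,-2.76623) → (-11.05,-2.77)

Cross-section at z=1.75: (2.33,-11.89) (5.36,-8.14) (-4.88,11.09) (-11.05,-2.77)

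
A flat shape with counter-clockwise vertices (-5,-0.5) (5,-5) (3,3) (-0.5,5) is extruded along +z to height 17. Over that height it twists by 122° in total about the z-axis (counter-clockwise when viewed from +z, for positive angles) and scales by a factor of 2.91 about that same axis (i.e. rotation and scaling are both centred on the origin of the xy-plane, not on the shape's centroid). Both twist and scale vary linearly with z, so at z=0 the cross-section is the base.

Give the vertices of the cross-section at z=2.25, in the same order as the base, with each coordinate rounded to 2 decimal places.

Cross-section at z=2.25: (-5.84,-2.34) (7.76,-4.27) (2.56,4.66) (-2.34,5.84)

t = z/height = 2.25/17 = 0.132353
s = 1 + (scale-1)·z/height = 1 + (2.91-1)·2.25/17 = 1.252794
θ = twist·z/height = 122°·2.25/17 = 16.1471° = 0.281819 rad
cos θ = 0.960551, sin θ = 0.278104 (intermediates below are computed at full precision and shown rounded to 5 d.p.)
v1: (-5,-0.5) → rotate → (-4.66370,-1.87079) → ×s → (-5.84266,-2.34372) → (-5.84,-2.34)
v2: (5,-5) → rotate → (6.19327,-3.41224) → ×s → (7.75890,-4.27483) → (7.76,-4.27)
v3: (3,3) → rotate → (2.04734,3.71596) → ×s → (2.56490,4.65534) → (2.56,4.66)
v4: (-0.5,5) → rotate → (-1.87079,4.66370) → ×s → (-2.34372,5.84266) → (-2.34,5.84)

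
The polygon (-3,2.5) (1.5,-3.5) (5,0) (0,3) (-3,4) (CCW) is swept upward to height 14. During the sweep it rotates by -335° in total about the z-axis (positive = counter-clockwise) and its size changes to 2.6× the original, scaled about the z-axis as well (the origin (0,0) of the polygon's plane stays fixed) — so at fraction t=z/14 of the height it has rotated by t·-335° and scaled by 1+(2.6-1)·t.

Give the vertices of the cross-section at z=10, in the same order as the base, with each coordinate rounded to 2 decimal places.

Cross-section at z=10: (-1.32,-8.26) (4.81,6.59) (-5.47,9.21) (-5.53,-3.28) (-4.09,-9.90)

t = z/height = 10/14 = 0.714286
s = 1 + (scale-1)·z/height = 1 + (2.6-1)·10/14 = 2.142857
θ = twist·z/height = -335°·10/14 = -239.2857° = -4.176324 rad
cos θ = -0.510757, sin θ = 0.859725 (intermediates below are computed at full precision and shown rounded to 5 d.p.)
v1: (-3,2.5) → rotate → (-0.61704,-3.85607) → ×s → (-1.32223,-8.26300) → (-1.32,-8.26)
v2: (1.5,-3.5) → rotate → (2.24290,3.07724) → ×s → (4.80622,6.59408) → (4.81,6.59)
v3: (5,0) → rotate → (-2.55379,4.29862) → ×s → (-5.47240,9.21134) → (-5.47,9.21)
v4: (0,3) → rotate → (-2.57917,-1.53227) → ×s → (-5.52680,-3.28344) → (-5.53,-3.28)
v5: (-3,4) → rotate → (-1.90663,-4.62220) → ×s → (-4.08563,-9.90472) → (-4.09,-9.90)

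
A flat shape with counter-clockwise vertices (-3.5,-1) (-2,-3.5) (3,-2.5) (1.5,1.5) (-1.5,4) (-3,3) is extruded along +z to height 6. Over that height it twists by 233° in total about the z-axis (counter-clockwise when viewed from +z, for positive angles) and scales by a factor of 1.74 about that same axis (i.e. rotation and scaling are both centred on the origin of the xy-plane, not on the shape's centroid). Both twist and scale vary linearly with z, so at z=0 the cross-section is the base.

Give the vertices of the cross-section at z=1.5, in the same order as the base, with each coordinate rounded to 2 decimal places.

Cross-section at z=1.5: (-1.17,-4.15) (2.28,-4.20) (4.39,1.46) (-0.58,2.45) (-4.97,0.98) (-4.89,-1.15)

t = z/height = 1.5/6 = 0.25
s = 1 + (scale-1)·z/height = 1 + (1.74-1)·1.5/6 = 1.185000
θ = twist·z/height = 233°·1.5/6 = 58.2500° = 1.016654 rad
cos θ = 0.526214, sin θ = 0.850352 (intermediates below are computed at full precision and shown rounded to 5 d.p.)
v1: (-3.5,-1) → rotate → (-0.99140,-3.50245) → ×s → (-1.17480,-4.15040) → (-1.17,-4.15)
v2: (-2,-3.5) → rotate → (1.92380,-3.54245) → ×s → (2.27971,-4.19781) → (2.28,-4.20)
v3: (3,-2.5) → rotate → (3.70452,1.23552) → ×s → (4.38986,1.46409) → (4.39,1.46)
v4: (1.5,1.5) → rotate → (-0.48621,2.06485) → ×s → (-0.57616,2.44685) → (-0.58,2.45)
v5: (-1.5,4) → rotate → (-4.19073,0.82933) → ×s → (-4.96601,0.98275) → (-4.97,0.98)
v6: (-3,3) → rotate → (-4.12970,-0.97241) → ×s → (-4.89369,-1.15231) → (-4.89,-1.15)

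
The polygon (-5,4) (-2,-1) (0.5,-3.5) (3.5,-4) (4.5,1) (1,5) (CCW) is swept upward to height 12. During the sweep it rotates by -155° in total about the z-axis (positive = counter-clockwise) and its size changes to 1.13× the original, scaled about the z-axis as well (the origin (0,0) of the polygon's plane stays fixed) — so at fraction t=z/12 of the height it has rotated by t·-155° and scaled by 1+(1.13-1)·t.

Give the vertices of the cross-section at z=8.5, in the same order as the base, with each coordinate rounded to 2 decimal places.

Cross-section at z=8.5: (5.96,3.66) (-0.29,2.42) (-3.78,0.78) (-5.40,-2.12) (-0.64,-4.99) (4.77,-2.88)

t = z/height = 8.5/12 = 0.708333
s = 1 + (scale-1)·z/height = 1 + (1.13-1)·8.5/12 = 1.092083
θ = twist·z/height = -155°·8.5/12 = -109.7917° = -1.916226 rad
cos θ = -0.338601, sin θ = -0.940930 (intermediates below are computed at full precision and shown rounded to 5 d.p.)
v1: (-5,4) → rotate → (5.45673,3.35025) → ×s → (5.95920,3.65875) → (5.96,3.66)
v2: (-2,-1) → rotate → (-0.26373,2.22046) → ×s → (-0.28801,2.42493) → (-0.29,2.42)
v3: (0.5,-3.5) → rotate → (-3.46256,0.71464) → ×s → (-3.78140,0.78045) → (-3.78,0.78)
v4: (3.5,-4) → rotate → (-4.94882,-1.93885) → ×s → (-5.40453,-2.11739) → (-5.40,-2.12)
v5: (4.5,1) → rotate → (-0.58277,-4.57279) → ×s → (-0.63644,-4.99386) → (-0.64,-4.99)
v6: (1,5) → rotate → (4.36605,-2.63394) → ×s → (4.76809,-2.87648) → (4.77,-2.88)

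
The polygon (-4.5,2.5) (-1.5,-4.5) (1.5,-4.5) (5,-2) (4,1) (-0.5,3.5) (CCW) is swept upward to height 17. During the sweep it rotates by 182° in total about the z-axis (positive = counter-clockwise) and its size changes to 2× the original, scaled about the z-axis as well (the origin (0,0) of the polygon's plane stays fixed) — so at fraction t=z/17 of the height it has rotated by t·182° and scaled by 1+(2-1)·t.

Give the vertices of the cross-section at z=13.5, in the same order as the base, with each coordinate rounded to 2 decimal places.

t = z/height = 13.5/17 = 0.794118
s = 1 + (scale-1)·z/height = 1 + (2-1)·13.5/17 = 1.794118
θ = twist·z/height = 182°·13.5/17 = 144.5294° = 2.522514 rad
cos θ = -0.814414, sin θ = 0.580285 (intermediates below are computed at full precision and shown rounded to 5 d.p.)
v1: (-4.5,2.5) → rotate → (2.21415,-4.64732) → ×s → (3.97244,-8.33783) → (3.97,-8.34)
v2: (-1.5,-4.5) → rotate → (3.83290,2.79443) → ×s → (6.87668,5.01354) → (6.88,5.01)
v3: (1.5,-4.5) → rotate → (1.38966,4.53529) → ×s → (2.49322,8.13684) → (2.49,8.14)
v4: (5,-2) → rotate → (-2.91150,4.53025) → ×s → (-5.22357,8.12780) → (-5.22,8.13)
v5: (4,1) → rotate → (-3.83794,1.50673) → ×s → (-6.88571,2.70324) → (-6.89,2.70)
v6: (-0.5,3.5) → rotate → (-1.62379,-3.14059) → ×s → (-2.91327,-5.63459) → (-2.91,-5.63)

Cross-section at z=13.5: (3.97,-8.34) (6.88,5.01) (2.49,8.14) (-5.22,8.13) (-6.89,2.70) (-2.91,-5.63)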